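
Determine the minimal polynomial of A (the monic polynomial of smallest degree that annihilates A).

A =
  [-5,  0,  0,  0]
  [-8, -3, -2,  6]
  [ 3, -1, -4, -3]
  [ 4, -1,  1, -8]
x^3 + 15*x^2 + 75*x + 125

The characteristic polynomial is χ_A(x) = (x + 5)^4, so the eigenvalues are known. The minimal polynomial is
  m_A(x) = Π_λ (x − λ)^{k_λ}
where k_λ is the size of the *largest* Jordan block for λ (equivalently, the smallest k with (A − λI)^k v = 0 for every generalised eigenvector v of λ).

  λ = -5: largest Jordan block has size 3, contributing (x + 5)^3

So m_A(x) = (x + 5)^3 = x^3 + 15*x^2 + 75*x + 125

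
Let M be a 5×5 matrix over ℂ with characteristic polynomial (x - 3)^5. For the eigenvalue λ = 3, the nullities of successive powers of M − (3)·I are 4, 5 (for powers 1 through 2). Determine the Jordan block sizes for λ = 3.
Block sizes for λ = 3: [2, 1, 1, 1]

From the dimensions of kernels of powers, the number of Jordan blocks of size at least j is d_j − d_{j−1} where d_j = dim ker(N^j) (with d_0 = 0). Computing the differences gives [4, 1].
The number of blocks of size exactly k is (#blocks of size ≥ k) − (#blocks of size ≥ k + 1), so the partition is: 3 block(s) of size 1, 1 block(s) of size 2.
In nonincreasing order the block sizes are [2, 1, 1, 1].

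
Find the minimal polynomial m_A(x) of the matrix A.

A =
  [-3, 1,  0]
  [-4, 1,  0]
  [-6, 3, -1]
x^2 + 2*x + 1

The characteristic polynomial is χ_A(x) = (x + 1)^3, so the eigenvalues are known. The minimal polynomial is
  m_A(x) = Π_λ (x − λ)^{k_λ}
where k_λ is the size of the *largest* Jordan block for λ (equivalently, the smallest k with (A − λI)^k v = 0 for every generalised eigenvector v of λ).

  λ = -1: largest Jordan block has size 2, contributing (x + 1)^2

So m_A(x) = (x + 1)^2 = x^2 + 2*x + 1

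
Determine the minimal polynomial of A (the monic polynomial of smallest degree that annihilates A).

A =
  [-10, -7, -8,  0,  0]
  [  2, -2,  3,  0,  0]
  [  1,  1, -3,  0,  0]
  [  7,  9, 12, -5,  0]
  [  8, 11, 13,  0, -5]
x^3 + 15*x^2 + 75*x + 125

The characteristic polynomial is χ_A(x) = (x + 5)^5, so the eigenvalues are known. The minimal polynomial is
  m_A(x) = Π_λ (x − λ)^{k_λ}
where k_λ is the size of the *largest* Jordan block for λ (equivalently, the smallest k with (A − λI)^k v = 0 for every generalised eigenvector v of λ).

  λ = -5: largest Jordan block has size 3, contributing (x + 5)^3

So m_A(x) = (x + 5)^3 = x^3 + 15*x^2 + 75*x + 125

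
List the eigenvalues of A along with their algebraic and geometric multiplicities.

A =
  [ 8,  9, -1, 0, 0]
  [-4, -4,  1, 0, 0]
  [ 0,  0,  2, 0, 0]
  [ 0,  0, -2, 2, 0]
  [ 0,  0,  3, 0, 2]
λ = 2: alg = 5, geom = 3

Step 1 — factor the characteristic polynomial to read off the algebraic multiplicities:
  χ_A(x) = (x - 2)^5

Step 2 — compute geometric multiplicities via the rank-nullity identity g(λ) = n − rank(A − λI):
  rank(A − (2)·I) = 2, so dim ker(A − (2)·I) = n − 2 = 3

Summary:
  λ = 2: algebraic multiplicity = 5, geometric multiplicity = 3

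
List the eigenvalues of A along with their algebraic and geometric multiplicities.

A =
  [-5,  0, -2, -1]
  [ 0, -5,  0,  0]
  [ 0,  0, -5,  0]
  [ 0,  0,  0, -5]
λ = -5: alg = 4, geom = 3

Step 1 — factor the characteristic polynomial to read off the algebraic multiplicities:
  χ_A(x) = (x + 5)^4

Step 2 — compute geometric multiplicities via the rank-nullity identity g(λ) = n − rank(A − λI):
  rank(A − (-5)·I) = 1, so dim ker(A − (-5)·I) = n − 1 = 3

Summary:
  λ = -5: algebraic multiplicity = 4, geometric multiplicity = 3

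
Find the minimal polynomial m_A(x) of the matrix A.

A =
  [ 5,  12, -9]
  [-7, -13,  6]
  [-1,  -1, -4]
x^3 + 12*x^2 + 48*x + 64

The characteristic polynomial is χ_A(x) = (x + 4)^3, so the eigenvalues are known. The minimal polynomial is
  m_A(x) = Π_λ (x − λ)^{k_λ}
where k_λ is the size of the *largest* Jordan block for λ (equivalently, the smallest k with (A − λI)^k v = 0 for every generalised eigenvector v of λ).

  λ = -4: largest Jordan block has size 3, contributing (x + 4)^3

So m_A(x) = (x + 4)^3 = x^3 + 12*x^2 + 48*x + 64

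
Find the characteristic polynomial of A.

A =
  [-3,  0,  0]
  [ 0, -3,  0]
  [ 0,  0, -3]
x^3 + 9*x^2 + 27*x + 27

Expanding det(x·I − A) (e.g. by cofactor expansion or by noting that A is similar to its Jordan form J, which has the same characteristic polynomial as A) gives
  χ_A(x) = x^3 + 9*x^2 + 27*x + 27
which factors as (x + 3)^3. The eigenvalues (with algebraic multiplicities) are λ = -3 with multiplicity 3.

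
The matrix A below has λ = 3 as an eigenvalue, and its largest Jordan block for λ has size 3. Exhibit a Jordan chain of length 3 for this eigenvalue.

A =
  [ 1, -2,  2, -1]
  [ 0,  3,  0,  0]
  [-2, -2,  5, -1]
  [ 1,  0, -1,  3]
A Jordan chain for λ = 3 of length 3:
v_1 = (-1, 0, -1, 0)ᵀ
v_2 = (-2, 0, -2, 1)ᵀ
v_3 = (1, 0, 0, 0)ᵀ

Let N = A − (3)·I. We want v_3 with N^3 v_3 = 0 but N^2 v_3 ≠ 0; then v_{j-1} := N · v_j for j = 3, …, 2.

Pick v_3 = (1, 0, 0, 0)ᵀ.
Then v_2 = N · v_3 = (-2, 0, -2, 1)ᵀ.
Then v_1 = N · v_2 = (-1, 0, -1, 0)ᵀ.

Sanity check: (A − (3)·I) v_1 = (0, 0, 0, 0)ᵀ = 0. ✓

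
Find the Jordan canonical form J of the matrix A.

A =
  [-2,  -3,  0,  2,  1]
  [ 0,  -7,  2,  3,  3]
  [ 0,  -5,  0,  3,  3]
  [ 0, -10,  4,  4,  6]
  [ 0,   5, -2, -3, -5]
J_2(-2) ⊕ J_2(-2) ⊕ J_1(-2)

The characteristic polynomial is
  det(x·I − A) = x^5 + 10*x^4 + 40*x^3 + 80*x^2 + 80*x + 32 = (x + 2)^5

Eigenvalues and multiplicities (the geometric multiplicity of λ is n − rank(A − λI), which equals the number of Jordan blocks for λ):
  λ = -2: algebraic multiplicity = 5, geometric multiplicity = 3

Determining the block sizes for each eigenvalue:
  λ = -2: with am = 5 and gm = 3, the partition is not yet determined (e.g. several partitions of 5 into 3 parts exist). Let N = A − (-2)·I. Computing rank(N^1) = 2, rank(N^2) = 0; the number of blocks of size ≥ j is rank(N^{j−1}) − rank(N^j), giving [3, 2]. So we have 2 block(s) of size 2, 1 block(s) of size 1 → block sizes [2, 2, 1]

Assembling the blocks gives a Jordan form
J =
  [-2,  1,  0,  0,  0]
  [ 0, -2,  0,  0,  0]
  [ 0,  0, -2,  1,  0]
  [ 0,  0,  0, -2,  0]
  [ 0,  0,  0,  0, -2]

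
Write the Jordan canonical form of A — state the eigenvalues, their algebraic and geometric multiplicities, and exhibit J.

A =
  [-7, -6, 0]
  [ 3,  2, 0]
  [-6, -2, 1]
J_1(-4) ⊕ J_1(-1) ⊕ J_1(1)

The characteristic polynomial is
  det(x·I − A) = x^3 + 4*x^2 - x - 4 = (x - 1)*(x + 1)*(x + 4)

Eigenvalues and multiplicities (the geometric multiplicity of λ is n − rank(A − λI), which equals the number of Jordan blocks for λ):
  λ = -4: algebraic multiplicity = 1, geometric multiplicity = 1
  λ = -1: algebraic multiplicity = 1, geometric multiplicity = 1
  λ = 1: algebraic multiplicity = 1, geometric multiplicity = 1

Determining the block sizes for each eigenvalue:
  λ = -4: one block (gm = 1), so the single block has size am = 1 → block sizes [1]
  λ = -1: one block (gm = 1), so the single block has size am = 1 → block sizes [1]
  λ = 1: one block (gm = 1), so the single block has size am = 1 → block sizes [1]

Assembling the blocks gives a Jordan form
J =
  [-4,  0, 0]
  [ 0, -1, 0]
  [ 0,  0, 1]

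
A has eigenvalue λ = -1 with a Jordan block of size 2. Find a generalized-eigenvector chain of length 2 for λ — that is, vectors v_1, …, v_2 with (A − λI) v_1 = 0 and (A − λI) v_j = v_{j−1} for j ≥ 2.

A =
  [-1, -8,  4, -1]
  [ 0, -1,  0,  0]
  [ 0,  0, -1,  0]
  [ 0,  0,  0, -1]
A Jordan chain for λ = -1 of length 2:
v_1 = (-8, 0, 0, 0)ᵀ
v_2 = (0, 1, 0, 0)ᵀ

Let N = A − (-1)·I. We want v_2 with N^2 v_2 = 0 but N^1 v_2 ≠ 0; then v_{j-1} := N · v_j for j = 2, …, 2.

Pick v_2 = (0, 1, 0, 0)ᵀ.
Then v_1 = N · v_2 = (-8, 0, 0, 0)ᵀ.

Sanity check: (A − (-1)·I) v_1 = (0, 0, 0, 0)ᵀ = 0. ✓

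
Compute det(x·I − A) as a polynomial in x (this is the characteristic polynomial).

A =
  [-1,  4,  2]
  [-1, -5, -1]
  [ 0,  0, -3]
x^3 + 9*x^2 + 27*x + 27

Expanding det(x·I − A) (e.g. by cofactor expansion or by noting that A is similar to its Jordan form J, which has the same characteristic polynomial as A) gives
  χ_A(x) = x^3 + 9*x^2 + 27*x + 27
which factors as (x + 3)^3. The eigenvalues (with algebraic multiplicities) are λ = -3 with multiplicity 3.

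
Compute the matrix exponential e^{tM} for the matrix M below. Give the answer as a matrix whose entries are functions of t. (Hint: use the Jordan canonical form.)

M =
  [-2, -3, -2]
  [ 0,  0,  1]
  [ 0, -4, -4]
e^{tM} =
  [exp(-2*t), t^2*exp(-2*t) - 3*t*exp(-2*t), t^2*exp(-2*t)/2 - 2*t*exp(-2*t)]
  [0, 2*t*exp(-2*t) + exp(-2*t), t*exp(-2*t)]
  [0, -4*t*exp(-2*t), -2*t*exp(-2*t) + exp(-2*t)]

Strategy: write M = P · J · P⁻¹ where J is a Jordan canonical form, so e^{tM} = P · e^{tJ} · P⁻¹, and e^{tJ} can be computed block-by-block.

M has Jordan form
J =
  [-2,  1,  0]
  [ 0, -2,  1]
  [ 0,  0, -2]
(up to reordering of blocks).

Per-block formulas:
  For a 3×3 Jordan block J_3(-2): exp(t · J_3(-2)) = e^(-2t)·(I + t·N + (t^2/2)·N^2), where N is the 3×3 nilpotent shift.

After assembling e^{tJ} and conjugating by P, we get:

e^{tM} =
  [exp(-2*t), t^2*exp(-2*t) - 3*t*exp(-2*t), t^2*exp(-2*t)/2 - 2*t*exp(-2*t)]
  [0, 2*t*exp(-2*t) + exp(-2*t), t*exp(-2*t)]
  [0, -4*t*exp(-2*t), -2*t*exp(-2*t) + exp(-2*t)]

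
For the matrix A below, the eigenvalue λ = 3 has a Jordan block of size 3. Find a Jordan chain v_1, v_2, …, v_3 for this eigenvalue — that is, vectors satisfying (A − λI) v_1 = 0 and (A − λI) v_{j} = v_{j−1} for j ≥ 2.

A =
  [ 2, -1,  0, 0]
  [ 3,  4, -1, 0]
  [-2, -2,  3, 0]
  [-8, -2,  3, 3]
A Jordan chain for λ = 3 of length 3:
v_1 = (-2, 2, -4, -4)ᵀ
v_2 = (-1, 3, -2, -8)ᵀ
v_3 = (1, 0, 0, 0)ᵀ

Let N = A − (3)·I. We want v_3 with N^3 v_3 = 0 but N^2 v_3 ≠ 0; then v_{j-1} := N · v_j for j = 3, …, 2.

Pick v_3 = (1, 0, 0, 0)ᵀ.
Then v_2 = N · v_3 = (-1, 3, -2, -8)ᵀ.
Then v_1 = N · v_2 = (-2, 2, -4, -4)ᵀ.

Sanity check: (A − (3)·I) v_1 = (0, 0, 0, 0)ᵀ = 0. ✓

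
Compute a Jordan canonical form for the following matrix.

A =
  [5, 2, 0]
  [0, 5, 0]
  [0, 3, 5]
J_2(5) ⊕ J_1(5)

The characteristic polynomial is
  det(x·I − A) = x^3 - 15*x^2 + 75*x - 125 = (x - 5)^3

Eigenvalues and multiplicities (the geometric multiplicity of λ is n − rank(A − λI), which equals the number of Jordan blocks for λ):
  λ = 5: algebraic multiplicity = 3, geometric multiplicity = 2

Determining the block sizes for each eigenvalue:
  λ = 5: 2 blocks summing to 3 forces exactly one block of size 2 and the rest size 1 → block sizes [2, 1]

Assembling the blocks gives a Jordan form
J =
  [5, 1, 0]
  [0, 5, 0]
  [0, 0, 5]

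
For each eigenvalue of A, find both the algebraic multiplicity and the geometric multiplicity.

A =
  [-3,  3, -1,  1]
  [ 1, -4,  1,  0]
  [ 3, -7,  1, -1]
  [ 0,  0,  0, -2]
λ = -2: alg = 4, geom = 2

Step 1 — factor the characteristic polynomial to read off the algebraic multiplicities:
  χ_A(x) = (x + 2)^4

Step 2 — compute geometric multiplicities via the rank-nullity identity g(λ) = n − rank(A − λI):
  rank(A − (-2)·I) = 2, so dim ker(A − (-2)·I) = n − 2 = 2

Summary:
  λ = -2: algebraic multiplicity = 4, geometric multiplicity = 2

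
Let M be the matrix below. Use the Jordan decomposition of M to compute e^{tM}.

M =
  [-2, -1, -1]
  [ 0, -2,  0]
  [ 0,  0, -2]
e^{tM} =
  [exp(-2*t), -t*exp(-2*t), -t*exp(-2*t)]
  [0, exp(-2*t), 0]
  [0, 0, exp(-2*t)]

Strategy: write M = P · J · P⁻¹ where J is a Jordan canonical form, so e^{tM} = P · e^{tJ} · P⁻¹, and e^{tJ} can be computed block-by-block.

M has Jordan form
J =
  [-2,  1,  0]
  [ 0, -2,  0]
  [ 0,  0, -2]
(up to reordering of blocks).

Per-block formulas:
  For a 2×2 Jordan block J_2(-2): exp(t · J_2(-2)) = e^(-2t)·(I + t·N), where N is the 2×2 nilpotent shift.
  For a 1×1 block at λ = -2: exp(t · [-2]) = [e^(-2t)].

After assembling e^{tJ} and conjugating by P, we get:

e^{tM} =
  [exp(-2*t), -t*exp(-2*t), -t*exp(-2*t)]
  [0, exp(-2*t), 0]
  [0, 0, exp(-2*t)]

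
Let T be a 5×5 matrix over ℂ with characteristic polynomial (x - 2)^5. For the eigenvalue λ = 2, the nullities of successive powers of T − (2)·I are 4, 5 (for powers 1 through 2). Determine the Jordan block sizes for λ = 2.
Block sizes for λ = 2: [2, 1, 1, 1]

From the dimensions of kernels of powers, the number of Jordan blocks of size at least j is d_j − d_{j−1} where d_j = dim ker(N^j) (with d_0 = 0). Computing the differences gives [4, 1].
The number of blocks of size exactly k is (#blocks of size ≥ k) − (#blocks of size ≥ k + 1), so the partition is: 3 block(s) of size 1, 1 block(s) of size 2.
In nonincreasing order the block sizes are [2, 1, 1, 1].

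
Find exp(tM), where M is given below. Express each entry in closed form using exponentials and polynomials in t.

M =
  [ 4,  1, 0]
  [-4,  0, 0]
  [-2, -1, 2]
e^{tM} =
  [2*t*exp(2*t) + exp(2*t), t*exp(2*t), 0]
  [-4*t*exp(2*t), -2*t*exp(2*t) + exp(2*t), 0]
  [-2*t*exp(2*t), -t*exp(2*t), exp(2*t)]

Strategy: write M = P · J · P⁻¹ where J is a Jordan canonical form, so e^{tM} = P · e^{tJ} · P⁻¹, and e^{tJ} can be computed block-by-block.

M has Jordan form
J =
  [2, 1, 0]
  [0, 2, 0]
  [0, 0, 2]
(up to reordering of blocks).

Per-block formulas:
  For a 1×1 block at λ = 2: exp(t · [2]) = [e^(2t)].
  For a 2×2 Jordan block J_2(2): exp(t · J_2(2)) = e^(2t)·(I + t·N), where N is the 2×2 nilpotent shift.

After assembling e^{tJ} and conjugating by P, we get:

e^{tM} =
  [2*t*exp(2*t) + exp(2*t), t*exp(2*t), 0]
  [-4*t*exp(2*t), -2*t*exp(2*t) + exp(2*t), 0]
  [-2*t*exp(2*t), -t*exp(2*t), exp(2*t)]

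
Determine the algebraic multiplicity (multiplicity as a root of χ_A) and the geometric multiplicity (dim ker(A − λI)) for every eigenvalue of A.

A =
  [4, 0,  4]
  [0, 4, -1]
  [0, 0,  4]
λ = 4: alg = 3, geom = 2

Step 1 — factor the characteristic polynomial to read off the algebraic multiplicities:
  χ_A(x) = (x - 4)^3

Step 2 — compute geometric multiplicities via the rank-nullity identity g(λ) = n − rank(A − λI):
  rank(A − (4)·I) = 1, so dim ker(A − (4)·I) = n − 1 = 2

Summary:
  λ = 4: algebraic multiplicity = 3, geometric multiplicity = 2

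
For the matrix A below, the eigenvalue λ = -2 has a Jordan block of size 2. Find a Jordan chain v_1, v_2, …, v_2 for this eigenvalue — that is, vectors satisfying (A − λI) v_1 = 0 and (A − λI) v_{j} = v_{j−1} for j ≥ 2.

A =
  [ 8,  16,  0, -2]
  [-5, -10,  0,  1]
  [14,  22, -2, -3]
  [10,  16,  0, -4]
A Jordan chain for λ = -2 of length 2:
v_1 = (10, -5, 14, 10)ᵀ
v_2 = (1, 0, 0, 0)ᵀ

Let N = A − (-2)·I. We want v_2 with N^2 v_2 = 0 but N^1 v_2 ≠ 0; then v_{j-1} := N · v_j for j = 2, …, 2.

Pick v_2 = (1, 0, 0, 0)ᵀ.
Then v_1 = N · v_2 = (10, -5, 14, 10)ᵀ.

Sanity check: (A − (-2)·I) v_1 = (0, 0, 0, 0)ᵀ = 0. ✓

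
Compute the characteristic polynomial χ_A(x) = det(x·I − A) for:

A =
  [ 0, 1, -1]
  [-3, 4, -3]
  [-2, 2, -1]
x^3 - 3*x^2 + 3*x - 1

Expanding det(x·I − A) (e.g. by cofactor expansion or by noting that A is similar to its Jordan form J, which has the same characteristic polynomial as A) gives
  χ_A(x) = x^3 - 3*x^2 + 3*x - 1
which factors as (x - 1)^3. The eigenvalues (with algebraic multiplicities) are λ = 1 with multiplicity 3.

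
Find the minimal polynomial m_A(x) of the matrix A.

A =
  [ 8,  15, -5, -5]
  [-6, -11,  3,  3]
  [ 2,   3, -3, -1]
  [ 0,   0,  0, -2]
x^2 + 4*x + 4

The characteristic polynomial is χ_A(x) = (x + 2)^4, so the eigenvalues are known. The minimal polynomial is
  m_A(x) = Π_λ (x − λ)^{k_λ}
where k_λ is the size of the *largest* Jordan block for λ (equivalently, the smallest k with (A − λI)^k v = 0 for every generalised eigenvector v of λ).

  λ = -2: largest Jordan block has size 2, contributing (x + 2)^2

So m_A(x) = (x + 2)^2 = x^2 + 4*x + 4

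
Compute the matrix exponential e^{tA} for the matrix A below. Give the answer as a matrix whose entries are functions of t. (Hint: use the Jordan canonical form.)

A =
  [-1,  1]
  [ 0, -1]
e^{tA} =
  [exp(-t), t*exp(-t)]
  [0, exp(-t)]

Strategy: write A = P · J · P⁻¹ where J is a Jordan canonical form, so e^{tA} = P · e^{tJ} · P⁻¹, and e^{tJ} can be computed block-by-block.

A has Jordan form
J =
  [-1,  1]
  [ 0, -1]
(up to reordering of blocks).

Per-block formulas:
  For a 2×2 Jordan block J_2(-1): exp(t · J_2(-1)) = e^(-1t)·(I + t·N), where N is the 2×2 nilpotent shift.

After assembling e^{tJ} and conjugating by P, we get:

e^{tA} =
  [exp(-t), t*exp(-t)]
  [0, exp(-t)]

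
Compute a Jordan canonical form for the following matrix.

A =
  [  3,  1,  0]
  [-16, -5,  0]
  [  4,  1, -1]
J_2(-1) ⊕ J_1(-1)

The characteristic polynomial is
  det(x·I − A) = x^3 + 3*x^2 + 3*x + 1 = (x + 1)^3

Eigenvalues and multiplicities (the geometric multiplicity of λ is n − rank(A − λI), which equals the number of Jordan blocks for λ):
  λ = -1: algebraic multiplicity = 3, geometric multiplicity = 2

Determining the block sizes for each eigenvalue:
  λ = -1: 2 blocks summing to 3 forces exactly one block of size 2 and the rest size 1 → block sizes [2, 1]

Assembling the blocks gives a Jordan form
J =
  [-1,  1,  0]
  [ 0, -1,  0]
  [ 0,  0, -1]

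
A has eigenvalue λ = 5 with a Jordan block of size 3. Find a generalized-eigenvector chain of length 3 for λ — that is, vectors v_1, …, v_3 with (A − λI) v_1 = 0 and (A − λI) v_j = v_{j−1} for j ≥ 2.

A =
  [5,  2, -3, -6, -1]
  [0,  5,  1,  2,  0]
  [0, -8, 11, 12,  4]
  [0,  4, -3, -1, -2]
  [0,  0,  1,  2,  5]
A Jordan chain for λ = 5 of length 3:
v_1 = (1, 0, -4, 2, 0)ᵀ
v_2 = (-3, 1, 6, -3, 1)ᵀ
v_3 = (0, 0, 1, 0, 0)ᵀ

Let N = A − (5)·I. We want v_3 with N^3 v_3 = 0 but N^2 v_3 ≠ 0; then v_{j-1} := N · v_j for j = 3, …, 2.

Pick v_3 = (0, 0, 1, 0, 0)ᵀ.
Then v_2 = N · v_3 = (-3, 1, 6, -3, 1)ᵀ.
Then v_1 = N · v_2 = (1, 0, -4, 2, 0)ᵀ.

Sanity check: (A − (5)·I) v_1 = (0, 0, 0, 0, 0)ᵀ = 0. ✓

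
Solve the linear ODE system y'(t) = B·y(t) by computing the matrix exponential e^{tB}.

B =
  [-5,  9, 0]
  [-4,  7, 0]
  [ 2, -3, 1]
e^{tB} =
  [-6*t*exp(t) + exp(t), 9*t*exp(t), 0]
  [-4*t*exp(t), 6*t*exp(t) + exp(t), 0]
  [2*t*exp(t), -3*t*exp(t), exp(t)]

Strategy: write B = P · J · P⁻¹ where J is a Jordan canonical form, so e^{tB} = P · e^{tJ} · P⁻¹, and e^{tJ} can be computed block-by-block.

B has Jordan form
J =
  [1, 1, 0]
  [0, 1, 0]
  [0, 0, 1]
(up to reordering of blocks).

Per-block formulas:
  For a 1×1 block at λ = 1: exp(t · [1]) = [e^(1t)].
  For a 2×2 Jordan block J_2(1): exp(t · J_2(1)) = e^(1t)·(I + t·N), where N is the 2×2 nilpotent shift.

After assembling e^{tJ} and conjugating by P, we get:

e^{tB} =
  [-6*t*exp(t) + exp(t), 9*t*exp(t), 0]
  [-4*t*exp(t), 6*t*exp(t) + exp(t), 0]
  [2*t*exp(t), -3*t*exp(t), exp(t)]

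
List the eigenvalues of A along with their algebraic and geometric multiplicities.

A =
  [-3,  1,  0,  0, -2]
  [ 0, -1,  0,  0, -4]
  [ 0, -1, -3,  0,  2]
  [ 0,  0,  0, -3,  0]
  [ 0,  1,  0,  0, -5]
λ = -3: alg = 5, geom = 4

Step 1 — factor the characteristic polynomial to read off the algebraic multiplicities:
  χ_A(x) = (x + 3)^5

Step 2 — compute geometric multiplicities via the rank-nullity identity g(λ) = n − rank(A − λI):
  rank(A − (-3)·I) = 1, so dim ker(A − (-3)·I) = n − 1 = 4

Summary:
  λ = -3: algebraic multiplicity = 5, geometric multiplicity = 4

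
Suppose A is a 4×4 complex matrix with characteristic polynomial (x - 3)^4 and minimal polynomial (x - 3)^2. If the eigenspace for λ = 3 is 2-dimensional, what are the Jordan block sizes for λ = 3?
Block sizes for λ = 3: [2, 2]

Step 1 — from the characteristic polynomial, algebraic multiplicity of λ = 3 is 4. From dim ker(A − (3)·I) = 2, there are exactly 2 Jordan blocks for λ = 3.
Step 2 — from the minimal polynomial, the factor (x − 3)^2 tells us the largest block for λ = 3 has size 2.
Step 3 — with total size 4, 2 blocks, and largest block 2, the block sizes (in nonincreasing order) are [2, 2].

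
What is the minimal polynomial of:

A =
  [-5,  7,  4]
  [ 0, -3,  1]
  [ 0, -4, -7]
x^3 + 15*x^2 + 75*x + 125

The characteristic polynomial is χ_A(x) = (x + 5)^3, so the eigenvalues are known. The minimal polynomial is
  m_A(x) = Π_λ (x − λ)^{k_λ}
where k_λ is the size of the *largest* Jordan block for λ (equivalently, the smallest k with (A − λI)^k v = 0 for every generalised eigenvector v of λ).

  λ = -5: largest Jordan block has size 3, contributing (x + 5)^3

So m_A(x) = (x + 5)^3 = x^3 + 15*x^2 + 75*x + 125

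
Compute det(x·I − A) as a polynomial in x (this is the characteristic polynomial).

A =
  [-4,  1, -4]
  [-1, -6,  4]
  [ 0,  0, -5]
x^3 + 15*x^2 + 75*x + 125

Expanding det(x·I − A) (e.g. by cofactor expansion or by noting that A is similar to its Jordan form J, which has the same characteristic polynomial as A) gives
  χ_A(x) = x^3 + 15*x^2 + 75*x + 125
which factors as (x + 5)^3. The eigenvalues (with algebraic multiplicities) are λ = -5 with multiplicity 3.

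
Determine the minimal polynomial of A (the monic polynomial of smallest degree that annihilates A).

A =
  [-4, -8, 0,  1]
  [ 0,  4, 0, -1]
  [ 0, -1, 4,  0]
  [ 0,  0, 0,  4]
x^4 - 8*x^3 + 128*x - 256

The characteristic polynomial is χ_A(x) = (x - 4)^3*(x + 4), so the eigenvalues are known. The minimal polynomial is
  m_A(x) = Π_λ (x − λ)^{k_λ}
where k_λ is the size of the *largest* Jordan block for λ (equivalently, the smallest k with (A − λI)^k v = 0 for every generalised eigenvector v of λ).

  λ = -4: largest Jordan block has size 1, contributing (x + 4)
  λ = 4: largest Jordan block has size 3, contributing (x − 4)^3

So m_A(x) = (x - 4)^3*(x + 4) = x^4 - 8*x^3 + 128*x - 256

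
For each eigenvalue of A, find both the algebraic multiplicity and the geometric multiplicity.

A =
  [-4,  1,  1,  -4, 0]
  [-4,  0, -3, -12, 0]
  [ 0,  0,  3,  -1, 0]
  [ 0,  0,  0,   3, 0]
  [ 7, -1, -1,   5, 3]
λ = -2: alg = 2, geom = 1; λ = 3: alg = 3, geom = 2

Step 1 — factor the characteristic polynomial to read off the algebraic multiplicities:
  χ_A(x) = (x - 3)^3*(x + 2)^2

Step 2 — compute geometric multiplicities via the rank-nullity identity g(λ) = n − rank(A − λI):
  rank(A − (-2)·I) = 4, so dim ker(A − (-2)·I) = n − 4 = 1
  rank(A − (3)·I) = 3, so dim ker(A − (3)·I) = n − 3 = 2

Summary:
  λ = -2: algebraic multiplicity = 2, geometric multiplicity = 1
  λ = 3: algebraic multiplicity = 3, geometric multiplicity = 2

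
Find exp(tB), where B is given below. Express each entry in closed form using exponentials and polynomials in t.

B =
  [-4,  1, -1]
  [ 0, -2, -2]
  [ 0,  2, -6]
e^{tB} =
  [exp(-4*t), t*exp(-4*t), -t*exp(-4*t)]
  [0, 2*t*exp(-4*t) + exp(-4*t), -2*t*exp(-4*t)]
  [0, 2*t*exp(-4*t), -2*t*exp(-4*t) + exp(-4*t)]

Strategy: write B = P · J · P⁻¹ where J is a Jordan canonical form, so e^{tB} = P · e^{tJ} · P⁻¹, and e^{tJ} can be computed block-by-block.

B has Jordan form
J =
  [-4,  1,  0]
  [ 0, -4,  0]
  [ 0,  0, -4]
(up to reordering of blocks).

Per-block formulas:
  For a 2×2 Jordan block J_2(-4): exp(t · J_2(-4)) = e^(-4t)·(I + t·N), where N is the 2×2 nilpotent shift.
  For a 1×1 block at λ = -4: exp(t · [-4]) = [e^(-4t)].

After assembling e^{tJ} and conjugating by P, we get:

e^{tB} =
  [exp(-4*t), t*exp(-4*t), -t*exp(-4*t)]
  [0, 2*t*exp(-4*t) + exp(-4*t), -2*t*exp(-4*t)]
  [0, 2*t*exp(-4*t), -2*t*exp(-4*t) + exp(-4*t)]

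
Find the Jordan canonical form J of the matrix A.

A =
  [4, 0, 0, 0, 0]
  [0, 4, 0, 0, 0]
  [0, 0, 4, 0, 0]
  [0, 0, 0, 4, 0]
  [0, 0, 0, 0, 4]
J_1(4) ⊕ J_1(4) ⊕ J_1(4) ⊕ J_1(4) ⊕ J_1(4)

The characteristic polynomial is
  det(x·I − A) = x^5 - 20*x^4 + 160*x^3 - 640*x^2 + 1280*x - 1024 = (x - 4)^5

Eigenvalues and multiplicities (the geometric multiplicity of λ is n − rank(A − λI), which equals the number of Jordan blocks for λ):
  λ = 4: algebraic multiplicity = 5, geometric multiplicity = 5

Determining the block sizes for each eigenvalue:
  λ = 4: gm = am = 5, so every block has size 1 → block sizes [1, 1, 1, 1, 1]

Assembling the blocks gives a Jordan form
J =
  [4, 0, 0, 0, 0]
  [0, 4, 0, 0, 0]
  [0, 0, 4, 0, 0]
  [0, 0, 0, 4, 0]
  [0, 0, 0, 0, 4]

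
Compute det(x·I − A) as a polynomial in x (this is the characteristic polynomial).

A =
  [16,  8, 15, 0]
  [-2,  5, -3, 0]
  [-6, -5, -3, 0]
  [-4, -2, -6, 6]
x^4 - 24*x^3 + 216*x^2 - 864*x + 1296

Expanding det(x·I − A) (e.g. by cofactor expansion or by noting that A is similar to its Jordan form J, which has the same characteristic polynomial as A) gives
  χ_A(x) = x^4 - 24*x^3 + 216*x^2 - 864*x + 1296
which factors as (x - 6)^4. The eigenvalues (with algebraic multiplicities) are λ = 6 with multiplicity 4.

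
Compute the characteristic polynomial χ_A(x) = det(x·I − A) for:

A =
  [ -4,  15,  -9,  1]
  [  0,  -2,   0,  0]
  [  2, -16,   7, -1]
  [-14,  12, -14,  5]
x^4 - 6*x^3 - 11*x^2 + 60*x + 100

Expanding det(x·I − A) (e.g. by cofactor expansion or by noting that A is similar to its Jordan form J, which has the same characteristic polynomial as A) gives
  χ_A(x) = x^4 - 6*x^3 - 11*x^2 + 60*x + 100
which factors as (x - 5)^2*(x + 2)^2. The eigenvalues (with algebraic multiplicities) are λ = -2 with multiplicity 2, λ = 5 with multiplicity 2.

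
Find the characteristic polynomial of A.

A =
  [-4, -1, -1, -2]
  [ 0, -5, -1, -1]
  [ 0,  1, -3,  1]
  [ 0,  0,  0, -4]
x^4 + 16*x^3 + 96*x^2 + 256*x + 256

Expanding det(x·I − A) (e.g. by cofactor expansion or by noting that A is similar to its Jordan form J, which has the same characteristic polynomial as A) gives
  χ_A(x) = x^4 + 16*x^3 + 96*x^2 + 256*x + 256
which factors as (x + 4)^4. The eigenvalues (with algebraic multiplicities) are λ = -4 with multiplicity 4.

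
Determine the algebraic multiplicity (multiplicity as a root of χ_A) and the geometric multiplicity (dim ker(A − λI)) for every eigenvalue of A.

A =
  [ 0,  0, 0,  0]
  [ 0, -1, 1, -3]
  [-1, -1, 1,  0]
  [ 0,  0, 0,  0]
λ = 0: alg = 4, geom = 2

Step 1 — factor the characteristic polynomial to read off the algebraic multiplicities:
  χ_A(x) = x^4

Step 2 — compute geometric multiplicities via the rank-nullity identity g(λ) = n − rank(A − λI):
  rank(A − (0)·I) = 2, so dim ker(A − (0)·I) = n − 2 = 2

Summary:
  λ = 0: algebraic multiplicity = 4, geometric multiplicity = 2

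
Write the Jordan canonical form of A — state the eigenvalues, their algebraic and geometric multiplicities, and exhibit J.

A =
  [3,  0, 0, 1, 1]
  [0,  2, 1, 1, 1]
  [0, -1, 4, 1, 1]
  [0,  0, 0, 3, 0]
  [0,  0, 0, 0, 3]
J_2(3) ⊕ J_2(3) ⊕ J_1(3)

The characteristic polynomial is
  det(x·I − A) = x^5 - 15*x^4 + 90*x^3 - 270*x^2 + 405*x - 243 = (x - 3)^5

Eigenvalues and multiplicities (the geometric multiplicity of λ is n − rank(A − λI), which equals the number of Jordan blocks for λ):
  λ = 3: algebraic multiplicity = 5, geometric multiplicity = 3

Determining the block sizes for each eigenvalue:
  λ = 3: with am = 5 and gm = 3, the partition is not yet determined (e.g. several partitions of 5 into 3 parts exist). Let N = A − (3)·I. Computing rank(N^1) = 2, rank(N^2) = 0; the number of blocks of size ≥ j is rank(N^{j−1}) − rank(N^j), giving [3, 2]. So we have 2 block(s) of size 2, 1 block(s) of size 1 → block sizes [2, 2, 1]

Assembling the blocks gives a Jordan form
J =
  [3, 1, 0, 0, 0]
  [0, 3, 0, 0, 0]
  [0, 0, 3, 1, 0]
  [0, 0, 0, 3, 0]
  [0, 0, 0, 0, 3]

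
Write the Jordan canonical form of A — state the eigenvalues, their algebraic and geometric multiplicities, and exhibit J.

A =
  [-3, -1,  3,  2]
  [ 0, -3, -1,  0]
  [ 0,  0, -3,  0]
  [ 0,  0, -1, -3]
J_3(-3) ⊕ J_1(-3)

The characteristic polynomial is
  det(x·I − A) = x^4 + 12*x^3 + 54*x^2 + 108*x + 81 = (x + 3)^4

Eigenvalues and multiplicities (the geometric multiplicity of λ is n − rank(A − λI), which equals the number of Jordan blocks for λ):
  λ = -3: algebraic multiplicity = 4, geometric multiplicity = 2

Determining the block sizes for each eigenvalue:
  λ = -3: with am = 4 and gm = 2, the partition is not yet determined (e.g. several partitions of 4 into 2 parts exist). Let N = A − (-3)·I. Computing rank(N^1) = 2, rank(N^2) = 1, rank(N^3) = 0; the number of blocks of size ≥ j is rank(N^{j−1}) − rank(N^j), giving [2, 1, 1]. So we have 1 block(s) of size 3, 1 block(s) of size 1 → block sizes [3, 1]

Assembling the blocks gives a Jordan form
J =
  [-3,  1,  0,  0]
  [ 0, -3,  1,  0]
  [ 0,  0, -3,  0]
  [ 0,  0,  0, -3]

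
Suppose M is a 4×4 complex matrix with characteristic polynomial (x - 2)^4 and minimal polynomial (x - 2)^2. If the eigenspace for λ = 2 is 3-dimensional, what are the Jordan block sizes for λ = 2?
Block sizes for λ = 2: [2, 1, 1]

Step 1 — from the characteristic polynomial, algebraic multiplicity of λ = 2 is 4. From dim ker(M − (2)·I) = 3, there are exactly 3 Jordan blocks for λ = 2.
Step 2 — from the minimal polynomial, the factor (x − 2)^2 tells us the largest block for λ = 2 has size 2.
Step 3 — with total size 4, 3 blocks, and largest block 2, the block sizes (in nonincreasing order) are [2, 1, 1].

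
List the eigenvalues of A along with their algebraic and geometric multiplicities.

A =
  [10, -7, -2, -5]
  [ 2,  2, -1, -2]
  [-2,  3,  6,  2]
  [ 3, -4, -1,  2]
λ = 5: alg = 4, geom = 2

Step 1 — factor the characteristic polynomial to read off the algebraic multiplicities:
  χ_A(x) = (x - 5)^4

Step 2 — compute geometric multiplicities via the rank-nullity identity g(λ) = n − rank(A − λI):
  rank(A − (5)·I) = 2, so dim ker(A − (5)·I) = n − 2 = 2

Summary:
  λ = 5: algebraic multiplicity = 4, geometric multiplicity = 2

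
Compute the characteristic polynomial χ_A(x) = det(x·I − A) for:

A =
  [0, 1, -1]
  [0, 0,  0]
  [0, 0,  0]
x^3

Expanding det(x·I − A) (e.g. by cofactor expansion or by noting that A is similar to its Jordan form J, which has the same characteristic polynomial as A) gives
  χ_A(x) = x^3
which factors as x^3. The eigenvalues (with algebraic multiplicities) are λ = 0 with multiplicity 3.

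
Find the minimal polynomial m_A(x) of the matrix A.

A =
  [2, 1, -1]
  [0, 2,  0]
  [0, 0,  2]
x^2 - 4*x + 4

The characteristic polynomial is χ_A(x) = (x - 2)^3, so the eigenvalues are known. The minimal polynomial is
  m_A(x) = Π_λ (x − λ)^{k_λ}
where k_λ is the size of the *largest* Jordan block for λ (equivalently, the smallest k with (A − λI)^k v = 0 for every generalised eigenvector v of λ).

  λ = 2: largest Jordan block has size 2, contributing (x − 2)^2

So m_A(x) = (x - 2)^2 = x^2 - 4*x + 4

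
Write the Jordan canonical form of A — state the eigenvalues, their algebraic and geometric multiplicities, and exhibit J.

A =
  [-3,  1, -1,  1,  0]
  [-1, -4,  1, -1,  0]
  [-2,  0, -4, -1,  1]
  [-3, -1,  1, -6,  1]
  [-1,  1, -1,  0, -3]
J_3(-4) ⊕ J_2(-4)

The characteristic polynomial is
  det(x·I − A) = x^5 + 20*x^4 + 160*x^3 + 640*x^2 + 1280*x + 1024 = (x + 4)^5

Eigenvalues and multiplicities (the geometric multiplicity of λ is n − rank(A − λI), which equals the number of Jordan blocks for λ):
  λ = -4: algebraic multiplicity = 5, geometric multiplicity = 2

Determining the block sizes for each eigenvalue:
  λ = -4: with am = 5 and gm = 2, the partition is not yet determined (e.g. several partitions of 5 into 2 parts exist). Let N = A − (-4)·I. Computing rank(N^1) = 3, rank(N^2) = 1, rank(N^3) = 0; the number of blocks of size ≥ j is rank(N^{j−1}) − rank(N^j), giving [2, 2, 1]. So we have 1 block(s) of size 3, 1 block(s) of size 2 → block sizes [3, 2]

Assembling the blocks gives a Jordan form
J =
  [-4,  1,  0,  0,  0]
  [ 0, -4,  1,  0,  0]
  [ 0,  0, -4,  0,  0]
  [ 0,  0,  0, -4,  1]
  [ 0,  0,  0,  0, -4]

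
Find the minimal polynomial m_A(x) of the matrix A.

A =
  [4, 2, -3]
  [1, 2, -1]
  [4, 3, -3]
x^3 - 3*x^2 + 3*x - 1

The characteristic polynomial is χ_A(x) = (x - 1)^3, so the eigenvalues are known. The minimal polynomial is
  m_A(x) = Π_λ (x − λ)^{k_λ}
where k_λ is the size of the *largest* Jordan block for λ (equivalently, the smallest k with (A − λI)^k v = 0 for every generalised eigenvector v of λ).

  λ = 1: largest Jordan block has size 3, contributing (x − 1)^3

So m_A(x) = (x - 1)^3 = x^3 - 3*x^2 + 3*x - 1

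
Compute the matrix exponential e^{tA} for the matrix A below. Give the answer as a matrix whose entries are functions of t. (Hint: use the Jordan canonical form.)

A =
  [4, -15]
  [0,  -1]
e^{tA} =
  [exp(4*t), -3*exp(4*t) + 3*exp(-t)]
  [0, exp(-t)]

Strategy: write A = P · J · P⁻¹ where J is a Jordan canonical form, so e^{tA} = P · e^{tJ} · P⁻¹, and e^{tJ} can be computed block-by-block.

A has Jordan form
J =
  [-1, 0]
  [ 0, 4]
(up to reordering of blocks).

Per-block formulas:
  For a 1×1 block at λ = -1: exp(t · [-1]) = [e^(-1t)].
  For a 1×1 block at λ = 4: exp(t · [4]) = [e^(4t)].

After assembling e^{tJ} and conjugating by P, we get:

e^{tA} =
  [exp(4*t), -3*exp(4*t) + 3*exp(-t)]
  [0, exp(-t)]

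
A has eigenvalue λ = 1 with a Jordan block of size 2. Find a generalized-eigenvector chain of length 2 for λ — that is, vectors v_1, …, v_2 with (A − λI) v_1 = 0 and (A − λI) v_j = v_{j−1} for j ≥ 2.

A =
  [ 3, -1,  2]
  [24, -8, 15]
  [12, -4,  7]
A Jordan chain for λ = 1 of length 2:
v_1 = (-2, -12, -4)ᵀ
v_2 = (1, 4, 0)ᵀ

Let N = A − (1)·I. We want v_2 with N^2 v_2 = 0 but N^1 v_2 ≠ 0; then v_{j-1} := N · v_j for j = 2, …, 2.

Pick v_2 = (1, 4, 0)ᵀ.
Then v_1 = N · v_2 = (-2, -12, -4)ᵀ.

Sanity check: (A − (1)·I) v_1 = (0, 0, 0)ᵀ = 0. ✓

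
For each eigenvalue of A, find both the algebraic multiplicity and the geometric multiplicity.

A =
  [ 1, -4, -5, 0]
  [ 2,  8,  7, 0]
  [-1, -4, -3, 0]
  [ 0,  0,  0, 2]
λ = 2: alg = 4, geom = 2

Step 1 — factor the characteristic polynomial to read off the algebraic multiplicities:
  χ_A(x) = (x - 2)^4

Step 2 — compute geometric multiplicities via the rank-nullity identity g(λ) = n − rank(A − λI):
  rank(A − (2)·I) = 2, so dim ker(A − (2)·I) = n − 2 = 2

Summary:
  λ = 2: algebraic multiplicity = 4, geometric multiplicity = 2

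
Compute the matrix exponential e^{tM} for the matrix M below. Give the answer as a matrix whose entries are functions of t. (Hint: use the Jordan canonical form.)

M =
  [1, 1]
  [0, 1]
e^{tM} =
  [exp(t), t*exp(t)]
  [0, exp(t)]

Strategy: write M = P · J · P⁻¹ where J is a Jordan canonical form, so e^{tM} = P · e^{tJ} · P⁻¹, and e^{tJ} can be computed block-by-block.

M has Jordan form
J =
  [1, 1]
  [0, 1]
(up to reordering of blocks).

Per-block formulas:
  For a 2×2 Jordan block J_2(1): exp(t · J_2(1)) = e^(1t)·(I + t·N), where N is the 2×2 nilpotent shift.

After assembling e^{tJ} and conjugating by P, we get:

e^{tM} =
  [exp(t), t*exp(t)]
  [0, exp(t)]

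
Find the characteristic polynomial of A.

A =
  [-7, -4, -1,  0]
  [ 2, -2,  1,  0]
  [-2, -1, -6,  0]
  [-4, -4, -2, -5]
x^4 + 20*x^3 + 150*x^2 + 500*x + 625

Expanding det(x·I − A) (e.g. by cofactor expansion or by noting that A is similar to its Jordan form J, which has the same characteristic polynomial as A) gives
  χ_A(x) = x^4 + 20*x^3 + 150*x^2 + 500*x + 625
which factors as (x + 5)^4. The eigenvalues (with algebraic multiplicities) are λ = -5 with multiplicity 4.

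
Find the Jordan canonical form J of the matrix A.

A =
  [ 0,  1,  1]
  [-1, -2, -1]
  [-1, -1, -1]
J_3(-1)

The characteristic polynomial is
  det(x·I − A) = x^3 + 3*x^2 + 3*x + 1 = (x + 1)^3

Eigenvalues and multiplicities (the geometric multiplicity of λ is n − rank(A − λI), which equals the number of Jordan blocks for λ):
  λ = -1: algebraic multiplicity = 3, geometric multiplicity = 1

Determining the block sizes for each eigenvalue:
  λ = -1: one block (gm = 1), so the single block has size am = 3 → block sizes [3]

Assembling the blocks gives a Jordan form
J =
  [-1,  1,  0]
  [ 0, -1,  1]
  [ 0,  0, -1]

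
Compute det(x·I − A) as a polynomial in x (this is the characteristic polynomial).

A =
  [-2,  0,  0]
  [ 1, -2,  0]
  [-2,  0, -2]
x^3 + 6*x^2 + 12*x + 8

Expanding det(x·I − A) (e.g. by cofactor expansion or by noting that A is similar to its Jordan form J, which has the same characteristic polynomial as A) gives
  χ_A(x) = x^3 + 6*x^2 + 12*x + 8
which factors as (x + 2)^3. The eigenvalues (with algebraic multiplicities) are λ = -2 with multiplicity 3.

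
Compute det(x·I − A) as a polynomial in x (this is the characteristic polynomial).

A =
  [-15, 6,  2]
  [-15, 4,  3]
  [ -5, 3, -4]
x^3 + 15*x^2 + 75*x + 125

Expanding det(x·I − A) (e.g. by cofactor expansion or by noting that A is similar to its Jordan form J, which has the same characteristic polynomial as A) gives
  χ_A(x) = x^3 + 15*x^2 + 75*x + 125
which factors as (x + 5)^3. The eigenvalues (with algebraic multiplicities) are λ = -5 with multiplicity 3.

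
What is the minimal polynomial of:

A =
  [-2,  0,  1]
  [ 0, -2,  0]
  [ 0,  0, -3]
x^2 + 5*x + 6

The characteristic polynomial is χ_A(x) = (x + 2)^2*(x + 3), so the eigenvalues are known. The minimal polynomial is
  m_A(x) = Π_λ (x − λ)^{k_λ}
where k_λ is the size of the *largest* Jordan block for λ (equivalently, the smallest k with (A − λI)^k v = 0 for every generalised eigenvector v of λ).

  λ = -3: largest Jordan block has size 1, contributing (x + 3)
  λ = -2: largest Jordan block has size 1, contributing (x + 2)

So m_A(x) = (x + 2)*(x + 3) = x^2 + 5*x + 6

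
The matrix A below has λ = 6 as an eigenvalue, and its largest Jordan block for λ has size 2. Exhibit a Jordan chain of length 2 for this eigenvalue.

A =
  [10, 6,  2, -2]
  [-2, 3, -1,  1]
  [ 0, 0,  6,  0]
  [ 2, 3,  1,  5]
A Jordan chain for λ = 6 of length 2:
v_1 = (4, -2, 0, 2)ᵀ
v_2 = (1, 0, 0, 0)ᵀ

Let N = A − (6)·I. We want v_2 with N^2 v_2 = 0 but N^1 v_2 ≠ 0; then v_{j-1} := N · v_j for j = 2, …, 2.

Pick v_2 = (1, 0, 0, 0)ᵀ.
Then v_1 = N · v_2 = (4, -2, 0, 2)ᵀ.

Sanity check: (A − (6)·I) v_1 = (0, 0, 0, 0)ᵀ = 0. ✓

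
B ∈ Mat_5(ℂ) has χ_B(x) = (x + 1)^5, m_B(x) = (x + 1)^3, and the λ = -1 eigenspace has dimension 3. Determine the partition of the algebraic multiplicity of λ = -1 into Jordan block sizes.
Block sizes for λ = -1: [3, 1, 1]

Step 1 — from the characteristic polynomial, algebraic multiplicity of λ = -1 is 5. From dim ker(B − (-1)·I) = 3, there are exactly 3 Jordan blocks for λ = -1.
Step 2 — from the minimal polynomial, the factor (x + 1)^3 tells us the largest block for λ = -1 has size 3.
Step 3 — with total size 5, 3 blocks, and largest block 3, the block sizes (in nonincreasing order) are [3, 1, 1].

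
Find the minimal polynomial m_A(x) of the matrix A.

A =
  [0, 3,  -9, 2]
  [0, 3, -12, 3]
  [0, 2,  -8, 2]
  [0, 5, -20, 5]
x^3

The characteristic polynomial is χ_A(x) = x^4, so the eigenvalues are known. The minimal polynomial is
  m_A(x) = Π_λ (x − λ)^{k_λ}
where k_λ is the size of the *largest* Jordan block for λ (equivalently, the smallest k with (A − λI)^k v = 0 for every generalised eigenvector v of λ).

  λ = 0: largest Jordan block has size 3, contributing (x − 0)^3

So m_A(x) = x^3 = x^3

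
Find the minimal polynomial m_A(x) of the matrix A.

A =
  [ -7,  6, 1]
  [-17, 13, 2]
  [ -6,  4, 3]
x^3 - 9*x^2 + 27*x - 27

The characteristic polynomial is χ_A(x) = (x - 3)^3, so the eigenvalues are known. The minimal polynomial is
  m_A(x) = Π_λ (x − λ)^{k_λ}
where k_λ is the size of the *largest* Jordan block for λ (equivalently, the smallest k with (A − λI)^k v = 0 for every generalised eigenvector v of λ).

  λ = 3: largest Jordan block has size 3, contributing (x − 3)^3

So m_A(x) = (x - 3)^3 = x^3 - 9*x^2 + 27*x - 27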